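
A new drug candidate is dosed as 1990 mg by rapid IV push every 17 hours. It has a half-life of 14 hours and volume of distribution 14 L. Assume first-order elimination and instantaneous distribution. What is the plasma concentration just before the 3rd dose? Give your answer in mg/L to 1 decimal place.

87.7 mg/L

f = (1/2)^(τ/t½) = (1/2)^(17/14) ≈ 0.4310.
C₀ = D/Vd = 1990/14 ≈ 142.143 mg/L.
Before the 3rd dose, 2 doses have been given. Superposition: Cmin = C₀·(f + f²).
≈ 142.143 × (0.4310 + 0.1858) ≈ 142.143 × 0.6168 ≈ 87.674 mg/L.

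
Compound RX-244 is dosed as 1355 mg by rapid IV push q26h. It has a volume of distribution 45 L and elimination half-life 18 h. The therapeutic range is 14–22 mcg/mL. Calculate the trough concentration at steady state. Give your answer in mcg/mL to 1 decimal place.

τ/t½ = 26/18 ≈ 1.4444, so fraction remaining f = (1/2)^(26/18) ≈ 0.3674.
Accumulation ratio R = 1/(1 − f) ≈ 1/0.6326 ≈ 1.5808.
Each bolus raises the concentration by D/Vd = 1355/45 ≈ 30.111 mcg/mL.
Cmax,ss = C₀/(1 − f) ≈ 30.111/0.6326 ≈ 47.599 mcg/mL.
Steady-state trough Cmin,ss = Cmax,ss·f ≈ 47.599 × 0.3674 ≈ 17.488 mcg/mL.
Trough 17.5 mcg/mL vs MEC 14 mcg/mL: adequate.

17.5 mcg/mL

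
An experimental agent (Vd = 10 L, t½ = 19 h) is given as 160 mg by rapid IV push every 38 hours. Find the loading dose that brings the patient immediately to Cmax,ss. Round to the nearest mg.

f = (1/2)^(38/19) ≈ 0.250000; accumulation ratio R = 1/(1−f) ≈ 1.33333.
Loading dose to hit Cmax,ss on first dose: D_load = D_maint·R ≈ 160 × 1.33333 ≈ 213.33 mg.

213 mg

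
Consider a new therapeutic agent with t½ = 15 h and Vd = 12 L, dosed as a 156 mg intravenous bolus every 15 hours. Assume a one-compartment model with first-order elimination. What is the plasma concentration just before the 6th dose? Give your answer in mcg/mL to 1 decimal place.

f = (1/2)^(τ/t½) = (1/2)^(15/15) ≈ 0.5000.
C₀ = D/Vd = 156/12 ≈ 13.000 mcg/mL.
Before the 6th dose, 5 doses have been given. Superposition: Cmin = C₀·(f + f² + … + f^5).
≈ 13.000 × (0.5000 + 0.2500 + 0.1250 + 0.0625 + 0.0313) ≈ 13.000 × 0.9688 ≈ 12.594 mcg/mL.

12.6 mcg/mL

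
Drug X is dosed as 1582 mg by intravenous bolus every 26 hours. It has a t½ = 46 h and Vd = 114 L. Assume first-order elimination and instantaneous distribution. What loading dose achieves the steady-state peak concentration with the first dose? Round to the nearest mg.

4881 mg

f = (1/2)^(26/46) ≈ 0.675854; accumulation ratio R = 1/(1−f) ≈ 3.08503.
Loading dose to hit Cmax,ss on first dose: D_load = D_maint·R ≈ 1582 × 3.08503 ≈ 4880.52 mg.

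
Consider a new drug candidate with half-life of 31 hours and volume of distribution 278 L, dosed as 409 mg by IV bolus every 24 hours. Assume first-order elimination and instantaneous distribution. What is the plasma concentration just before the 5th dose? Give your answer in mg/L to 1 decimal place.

1.8 mg/L

f = (1/2)^(τ/t½) = (1/2)^(24/31) ≈ 0.5847.
C₀ = D/Vd = 409/278 ≈ 1.471 mg/L.
Before the 5th dose, 4 doses have been given. Superposition: Cmin = C₀·(f + f² + … + f^4).
≈ 1.471 × (0.5847 + 0.3419 + 0.1999 + 0.1169) ≈ 1.471 × 1.2434 ≈ 1.829 mg/L.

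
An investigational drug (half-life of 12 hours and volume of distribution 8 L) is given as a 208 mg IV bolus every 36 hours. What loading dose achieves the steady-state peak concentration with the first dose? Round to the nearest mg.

238 mg

f = (1/2)^(36/12) ≈ 0.125000; accumulation ratio R = 1/(1−f) ≈ 1.14286.
Loading dose to hit Cmax,ss on first dose: D_load = D_maint·R ≈ 208 × 1.14286 ≈ 237.71 mg.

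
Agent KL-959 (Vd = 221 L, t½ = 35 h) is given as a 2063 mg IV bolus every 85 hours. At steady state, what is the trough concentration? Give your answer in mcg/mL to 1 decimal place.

τ/t½ = 85/35 ≈ 2.4286, so fraction remaining f = (1/2)^(85/35) ≈ 0.1857.
At steady state, accumulation factor R = 1/(1 − e^(−kτ)) ≈ 1.2280.
Each bolus raises the concentration by D/Vd = 2063/221 ≈ 9.335 mcg/mL.
Steady-state peak Cmax,ss = C₀·R ≈ 9.335 × 1.2280 ≈ 11.463 mcg/mL.
Steady-state trough Cmin,ss = Cmax,ss·f ≈ 11.463 × 0.1857 ≈ 2.129 mcg/mL.

2.1 mcg/mL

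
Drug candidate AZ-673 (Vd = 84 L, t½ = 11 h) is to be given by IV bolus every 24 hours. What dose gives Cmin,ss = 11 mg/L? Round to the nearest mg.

3268 mg

τ/t½ = 24/11 ≈ 2.1818, so f = (1/2)^(24/11) ≈ 0.220398.
Cmin,ss = (D/Vd)·f/(1−f), so D = Cmin,ss·Vd·(1−f)/f.
D = 11 × 84 × (1−f)/f ≈ 11 × 84 × 3.53725 ≈ 3268.42 mg.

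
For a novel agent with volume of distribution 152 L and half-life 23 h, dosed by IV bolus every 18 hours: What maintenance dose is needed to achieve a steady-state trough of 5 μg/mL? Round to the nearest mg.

547 mg

τ/t½ = 18/23 ≈ 0.78261, so f = (1/2)^(18/23) ≈ 0.581315.
Cmin,ss = (D/Vd)·f/(1−f), so D = Cmin,ss·Vd·(1−f)/f.
D = 5 × 152 × (1−f)/f ≈ 5 × 152 × 0.72024 ≈ 547.38 mg.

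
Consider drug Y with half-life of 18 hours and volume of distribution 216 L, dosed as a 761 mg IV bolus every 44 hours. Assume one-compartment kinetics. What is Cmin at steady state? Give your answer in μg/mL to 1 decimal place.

0.8 μg/mL

k = ln2/t½ = ln2/18 ≈ 0.038508 h⁻¹; fraction remaining f = e^(−kτ) = e^(−0.038508×44) ≈ 0.1837.
Accumulation ratio R = 1/(1 − f) ≈ 1/0.8163 ≈ 1.2250.
Single-dose peak C₀ = D/Vd = 761/216 ≈ 3.523 μg/mL.
Steady-state peak Cmax,ss = C₀·R ≈ 3.523 × 1.2250 ≈ 4.316 μg/mL.
Steady-state trough Cmin,ss = Cmax,ss·f ≈ 4.316 × 0.1837 ≈ 0.793 μg/mL.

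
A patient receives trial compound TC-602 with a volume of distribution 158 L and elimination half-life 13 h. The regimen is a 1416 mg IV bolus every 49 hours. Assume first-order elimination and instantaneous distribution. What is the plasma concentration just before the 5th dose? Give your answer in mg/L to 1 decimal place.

f = (1/2)^(τ/t½) = (1/2)^(49/13) ≈ 0.0733.
C₀ = D/Vd = 1416/158 ≈ 8.962 mg/L.
Before the 5th dose, 4 doses have been given. Superposition: Cmin = C₀·(f + f² + … + f^4).
≈ 8.962 × (0.0733 + 0.0054 + 0.0004 + 0.0000) ≈ 8.962 × 0.0791 ≈ 0.709 mg/L.

0.7 mg/L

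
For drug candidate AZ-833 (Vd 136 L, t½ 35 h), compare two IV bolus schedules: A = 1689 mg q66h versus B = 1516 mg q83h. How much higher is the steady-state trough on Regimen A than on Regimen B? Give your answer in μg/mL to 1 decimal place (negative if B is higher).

1.9 μg/mL

Regimen A: f = (1/2)^(66/35) ≈ 0.2706; Cmin,ss = (1689/136)·f/(1−f) ≈ 4.607 μg/mL.
Regimen B: f = (1/2)^(83/35) ≈ 0.1933; Cmin,ss = (1516/136)·f/(1−f) ≈ 2.671 μg/mL.
Difference ≈ 4.607 − 2.671 ≈ 1.936 μg/mL.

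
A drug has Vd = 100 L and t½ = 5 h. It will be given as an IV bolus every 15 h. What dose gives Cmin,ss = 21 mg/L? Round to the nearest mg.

14700 mg

τ/t½ = 15/5 ≈ 3, so f = (1/2)^(15/5) ≈ 0.125000.
Cmin,ss = (D/Vd)·f/(1−f), so D = Cmin,ss·Vd·(1−f)/f.
D = 21 × 100 × (1−f)/f ≈ 21 × 100 × 7.00000 ≈ 14700.00 mg.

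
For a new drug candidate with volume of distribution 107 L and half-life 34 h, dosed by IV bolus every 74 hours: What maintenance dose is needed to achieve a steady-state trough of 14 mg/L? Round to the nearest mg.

5274 mg

τ/t½ = 74/34 ≈ 2.1765, so f = (1/2)^(74/34) ≈ 0.221216.
Cmin,ss = (D/Vd)·f/(1−f), so D = Cmin,ss·Vd·(1−f)/f.
D = 14 × 107 × (1−f)/f ≈ 14 × 107 × 3.52047 ≈ 5273.66 mg.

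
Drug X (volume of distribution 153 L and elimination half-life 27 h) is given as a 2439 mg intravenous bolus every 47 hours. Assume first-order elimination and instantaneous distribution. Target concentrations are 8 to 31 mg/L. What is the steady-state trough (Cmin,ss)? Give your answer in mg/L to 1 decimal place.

k = ln2/t½ = ln2/27 ≈ 0.025672 h⁻¹; fraction remaining f = e^(−kτ) = e^(−0.025672×47) ≈ 0.2992.
Single-dose peak C₀ = D/Vd = 2439/153 ≈ 15.941 mg/L.
Steady-state trough Cmin,ss = C₀·f/(1−f) ≈ 15.941 × 0.2992/0.7008 ≈ 6.806 mg/L.
Trough 6.8 mg/L vs MEC 8 mg/L: subtherapeutic.

6.8 mg/L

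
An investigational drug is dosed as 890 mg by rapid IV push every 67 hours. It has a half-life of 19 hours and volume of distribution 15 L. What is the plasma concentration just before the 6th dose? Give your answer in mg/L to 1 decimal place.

f = (1/2)^(τ/t½) = (1/2)^(67/19) ≈ 0.0868.
C₀ = D/Vd = 890/15 ≈ 59.333 mg/L.
Before the 6th dose, 5 doses have been given. Superposition: Cmin = C₀·(f + f² + … + f^5).
≈ 59.333 × (0.0868 + 0.0075 + 0.0007 + 0.0001 + 0.0000) ≈ 59.333 × 0.0951 ≈ 5.643 mg/L.

5.6 mg/L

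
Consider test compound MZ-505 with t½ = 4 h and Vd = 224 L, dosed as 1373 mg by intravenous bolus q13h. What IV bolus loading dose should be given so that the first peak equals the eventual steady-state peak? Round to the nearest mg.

1534 mg

f = (1/2)^(13/4) ≈ 0.105112; accumulation ratio R = 1/(1−f) ≈ 1.11746.
Loading dose to hit Cmax,ss on first dose: D_load = D_maint·R ≈ 1373 × 1.11746 ≈ 1534.27 mg.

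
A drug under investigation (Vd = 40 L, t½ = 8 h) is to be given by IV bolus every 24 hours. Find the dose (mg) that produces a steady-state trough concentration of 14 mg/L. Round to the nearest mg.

3920 mg

τ/t½ = 24/8 ≈ 3, so f = (1/2)^(24/8) ≈ 0.125000.
Cmin,ss = (D/Vd)·f/(1−f), so D = Cmin,ss·Vd·(1−f)/f.
D = 14 × 40 × (1−f)/f ≈ 14 × 40 × 7.00000 ≈ 3920.00 mg.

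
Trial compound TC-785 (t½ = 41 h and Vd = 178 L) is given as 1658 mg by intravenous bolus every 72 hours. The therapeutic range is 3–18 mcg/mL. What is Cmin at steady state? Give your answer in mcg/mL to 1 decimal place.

3.9 mcg/mL

k = ln2/t½ = ln2/41 ≈ 0.016906 h⁻¹; fraction remaining f = e^(−kτ) = e^(−0.016906×72) ≈ 0.2960.
At steady state, accumulation factor R = 1/(1 − e^(−kτ)) ≈ 1.4205.
Each bolus raises the concentration by D/Vd = 1658/178 ≈ 9.315 mcg/mL.
Cmax,ss = C₀/(1 − f) ≈ 9.315/0.7040 ≈ 13.232 mcg/mL.
One interval later, Cmin,ss = Cmax,ss·e^(−kτ) ≈ 13.232 × 0.2960 ≈ 3.917 mcg/mL.
Trough 3.9 mcg/mL vs MEC 3 mcg/mL: adequate.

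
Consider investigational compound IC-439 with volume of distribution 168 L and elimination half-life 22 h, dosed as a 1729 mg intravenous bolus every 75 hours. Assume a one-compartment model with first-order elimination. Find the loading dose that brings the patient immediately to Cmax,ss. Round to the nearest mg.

1909 mg

f = (1/2)^(75/22) ≈ 0.094137; accumulation ratio R = 1/(1−f) ≈ 1.10392.
Loading dose to hit Cmax,ss on first dose: D_load = D_maint·R ≈ 1729 × 1.10392 ≈ 1908.68 mg.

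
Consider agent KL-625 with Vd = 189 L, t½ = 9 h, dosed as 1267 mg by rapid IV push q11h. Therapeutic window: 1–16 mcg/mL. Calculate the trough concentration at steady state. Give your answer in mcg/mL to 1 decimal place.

5.0 mcg/mL

τ/t½ = 11/9 ≈ 1.2222, so fraction remaining f = (1/2)^(11/9) ≈ 0.4286.
Single-dose peak C₀ = D/Vd = 1267/189 ≈ 6.704 mcg/mL.
Steady-state trough Cmin,ss = C₀·f/(1−f) ≈ 6.704 × 0.4286/0.5714 ≈ 5.029 mcg/mL.
Trough 5.0 mcg/mL vs MEC 1 mcg/mL: adequate.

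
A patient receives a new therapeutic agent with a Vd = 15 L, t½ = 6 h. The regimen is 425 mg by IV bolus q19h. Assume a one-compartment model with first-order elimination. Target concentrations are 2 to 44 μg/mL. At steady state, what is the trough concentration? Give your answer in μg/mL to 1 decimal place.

3.6 μg/mL

τ/t½ = 19/6 ≈ 3.1667, so fraction remaining f = (1/2)^(19/6) ≈ 0.1114.
Each bolus raises the concentration by D/Vd = 425/15 ≈ 28.333 μg/mL.
Steady-state trough Cmin,ss = C₀·f/(1−f) ≈ 28.333 × 0.1114/0.8886 ≈ 3.552 μg/mL.
Trough 3.6 μg/mL vs MEC 2 μg/mL: adequate.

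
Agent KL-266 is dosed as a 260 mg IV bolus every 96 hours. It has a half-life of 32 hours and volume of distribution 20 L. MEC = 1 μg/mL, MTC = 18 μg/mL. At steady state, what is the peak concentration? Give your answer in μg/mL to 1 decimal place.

τ = 96 h = 3 half-lives, so f = (1/2)^3 = 0.125.
Accumulation ratio R = 1/(1 − f) = 1/0.875 = 8/7.
Single-dose peak C₀ = D/Vd = 260/20 = 13 μg/mL.
Steady-state peak Cmax,ss = C₀·R = 13 × 8/7 ≈ 14.857 μg/mL.
Peak 14.9 μg/mL vs MTC 18 μg/mL: below toxic threshold.

14.9 μg/mL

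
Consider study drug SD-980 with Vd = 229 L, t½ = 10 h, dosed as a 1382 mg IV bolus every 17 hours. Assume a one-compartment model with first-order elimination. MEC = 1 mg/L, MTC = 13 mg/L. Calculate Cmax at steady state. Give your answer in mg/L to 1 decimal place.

k = ln2/t½ = ln2/10 ≈ 0.069315 h⁻¹; fraction remaining f = e^(−kτ) = e^(−0.069315×17) ≈ 0.3078.
At steady state, accumulation factor R = 1/(1 − e^(−kτ)) ≈ 1.4447.
Single-dose peak C₀ = D/Vd = 1382/229 ≈ 6.035 mg/L.
Cmax,ss = C₀/(1 − f) ≈ 6.035/0.6922 ≈ 8.719 mg/L.
Peak 8.7 mg/L vs MTC 13 mg/L: below toxic threshold.

8.7 mg/L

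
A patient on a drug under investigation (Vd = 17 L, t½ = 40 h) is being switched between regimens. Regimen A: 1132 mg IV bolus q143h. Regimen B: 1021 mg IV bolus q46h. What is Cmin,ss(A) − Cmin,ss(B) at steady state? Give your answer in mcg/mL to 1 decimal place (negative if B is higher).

-43.2 mcg/mL

Regimen A: f = (1/2)^(143/40) ≈ 0.0839; Cmin,ss = (1132/17)·f/(1−f) ≈ 6.098 mcg/mL.
Regimen B: f = (1/2)^(46/40) ≈ 0.4506; Cmin,ss = (1021/17)·f/(1−f) ≈ 49.258 mcg/mL.
Difference ≈ 6.098 − 49.258 ≈ -43.160 mcg/mL.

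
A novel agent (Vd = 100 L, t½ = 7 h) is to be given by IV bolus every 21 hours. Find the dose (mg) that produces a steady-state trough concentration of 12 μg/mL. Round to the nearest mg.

τ/t½ = 21/7 ≈ 3, so f = (1/2)^(21/7) ≈ 0.125000.
Cmin,ss = (D/Vd)·f/(1−f), so D = Cmin,ss·Vd·(1−f)/f.
D = 12 × 100 × (1−f)/f ≈ 12 × 100 × 7.00000 ≈ 8400.00 mg.

8400 mg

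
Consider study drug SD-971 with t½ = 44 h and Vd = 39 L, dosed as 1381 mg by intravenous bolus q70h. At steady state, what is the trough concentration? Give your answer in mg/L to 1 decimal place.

Over one 70-h interval, 70/44 ≈ 1.5909 half-lives elapse, leaving f ≈ 0.3320 of each dose.
Accumulation ratio R = 1/(1 − f) ≈ 1/0.6680 ≈ 1.4970.
Single-dose peak C₀ = D/Vd = 1381/39 ≈ 35.410 mg/L.
Steady-state peak Cmax,ss = C₀·R ≈ 35.410 × 1.4970 ≈ 53.009 mg/L.
One interval later, Cmin,ss = Cmax,ss·e^(−kτ) ≈ 53.009 × 0.3320 ≈ 17.599 mg/L.

17.6 mg/L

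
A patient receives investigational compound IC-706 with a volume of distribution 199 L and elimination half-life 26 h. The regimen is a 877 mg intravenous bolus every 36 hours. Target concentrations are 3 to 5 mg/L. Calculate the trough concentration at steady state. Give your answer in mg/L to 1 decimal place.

τ/t½ = 36/26 ≈ 1.3846, so fraction remaining f = (1/2)^(36/26) ≈ 0.3830.
Accumulation ratio R = 1/(1 − f) ≈ 1/0.6170 ≈ 1.6207.
Single-dose peak C₀ = D/Vd = 877/199 ≈ 4.407 mg/L.
Cmax,ss = C₀/(1 − f) ≈ 4.407/0.6170 ≈ 7.143 mg/L.
Steady-state trough Cmin,ss = Cmax,ss·f ≈ 7.143 × 0.3830 ≈ 2.736 mg/L.
Trough 2.7 mg/L vs MEC 3 mg/L: subtherapeutic.

2.7 mg/L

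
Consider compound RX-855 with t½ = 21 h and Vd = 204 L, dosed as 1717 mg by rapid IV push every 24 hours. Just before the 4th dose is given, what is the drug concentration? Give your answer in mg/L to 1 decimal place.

6.3 mg/L

f = (1/2)^(τ/t½) = (1/2)^(24/21) ≈ 0.4529.
C₀ = D/Vd = 1717/204 ≈ 8.417 mg/L.
Before the 4th dose, 3 doses have been given. Superposition: Cmin = C₀·(f + f² + … + f^3).
≈ 8.417 × (0.4529 + 0.2051 + 0.0929) ≈ 8.417 × 0.7509 ≈ 6.320 mg/L.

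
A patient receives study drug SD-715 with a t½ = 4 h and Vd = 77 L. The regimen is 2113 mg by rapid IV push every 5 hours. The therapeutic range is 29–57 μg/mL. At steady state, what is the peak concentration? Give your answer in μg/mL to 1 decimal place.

τ/t½ = 5/4 ≈ 1.25, so fraction remaining f = (1/2)^(5/4) ≈ 0.4204.
Accumulation ratio R = 1/(1 − f) ≈ 1/0.5796 ≈ 1.7253.
Each bolus raises the concentration by D/Vd = 2113/77 ≈ 27.442 μg/mL.
Cmax,ss = C₀/(1 − f) ≈ 27.442/0.5796 ≈ 47.346 μg/mL.
Peak 47.3 μg/mL vs MTC 57 μg/mL: below toxic threshold.

47.3 μg/mL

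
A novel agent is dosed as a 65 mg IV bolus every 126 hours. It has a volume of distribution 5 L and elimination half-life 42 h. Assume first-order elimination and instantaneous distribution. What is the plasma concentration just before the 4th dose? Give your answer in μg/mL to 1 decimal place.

1.9 μg/mL

f = (1/2)^(τ/t½) = (1/2)^(126/42) ≈ 0.1250.
C₀ = D/Vd = 65/5 ≈ 13.000 μg/mL.
Before the 4th dose, 3 doses have been given. Superposition: Cmin = C₀·(f + f² + … + f^3).
≈ 13.000 × (0.1250 + 0.0156 + 0.0020) ≈ 13.000 × 0.1426 ≈ 1.854 μg/mL.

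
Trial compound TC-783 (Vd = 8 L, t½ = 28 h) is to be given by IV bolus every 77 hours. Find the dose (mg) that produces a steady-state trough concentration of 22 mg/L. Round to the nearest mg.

τ/t½ = 77/28 ≈ 2.75, so f = (1/2)^(77/28) ≈ 0.148651.
Cmin,ss = (D/Vd)·f/(1−f), so D = Cmin,ss·Vd·(1−f)/f.
D = 22 × 8 × (1−f)/f ≈ 22 × 8 × 5.72717 ≈ 1007.98 mg.

1008 mg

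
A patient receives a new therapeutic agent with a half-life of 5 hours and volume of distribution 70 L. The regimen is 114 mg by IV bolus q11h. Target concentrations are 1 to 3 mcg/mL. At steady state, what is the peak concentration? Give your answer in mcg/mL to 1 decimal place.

2.1 mcg/mL

Over one 11-h interval, 11/5 ≈ 2.2 half-lives elapse, leaving f ≈ 0.2176 of each dose.
Accumulation ratio R = 1/(1 − f) ≈ 1/0.7824 ≈ 1.2781.
Single-dose peak C₀ = D/Vd = 114/70 ≈ 1.629 mcg/mL.
Steady-state peak Cmax,ss = C₀·R ≈ 1.629 × 1.2781 ≈ 2.082 mcg/mL.
Peak 2.1 mcg/mL vs MTC 3 mcg/mL: below toxic threshold.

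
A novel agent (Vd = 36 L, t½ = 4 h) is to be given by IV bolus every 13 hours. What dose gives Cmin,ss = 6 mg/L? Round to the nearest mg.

τ/t½ = 13/4 ≈ 3.25, so f = (1/2)^(13/4) ≈ 0.105112.
Cmin,ss = (D/Vd)·f/(1−f), so D = Cmin,ss·Vd·(1−f)/f.
D = 6 × 36 × (1−f)/f ≈ 6 × 36 × 8.51366 ≈ 1838.95 mg.

1839 mg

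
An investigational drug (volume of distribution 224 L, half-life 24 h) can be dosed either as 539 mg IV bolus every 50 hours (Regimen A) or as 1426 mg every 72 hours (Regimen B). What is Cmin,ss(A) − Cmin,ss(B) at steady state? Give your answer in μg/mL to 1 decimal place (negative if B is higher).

-0.2 μg/mL

Regimen A: f = (1/2)^(50/24) ≈ 0.2360; Cmin,ss = (539/224)·f/(1−f) ≈ 0.743 μg/mL.
Regimen B: f = (1/2)^(72/24) ≈ 0.1250; Cmin,ss = (1426/224)·f/(1−f) ≈ 0.909 μg/mL.
Difference ≈ 0.743 − 0.909 ≈ -0.166 μg/mL.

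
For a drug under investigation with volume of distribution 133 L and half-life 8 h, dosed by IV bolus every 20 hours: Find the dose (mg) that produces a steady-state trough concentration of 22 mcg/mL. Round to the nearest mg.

13626 mg

τ/t½ = 20/8 ≈ 2.5, so f = (1/2)^(20/8) ≈ 0.176777.
Cmin,ss = (D/Vd)·f/(1−f), so D = Cmin,ss·Vd·(1−f)/f.
D = 22 × 133 × (1−f)/f ≈ 22 × 133 × 4.65684 ≈ 13625.91 mg.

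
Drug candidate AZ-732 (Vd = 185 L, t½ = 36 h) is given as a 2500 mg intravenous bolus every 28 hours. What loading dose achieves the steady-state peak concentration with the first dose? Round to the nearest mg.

5999 mg

f = (1/2)^(28/36) ≈ 0.583265; accumulation ratio R = 1/(1−f) ≈ 2.39961.
Loading dose to hit Cmax,ss on first dose: D_load = D_maint·R ≈ 2500 × 2.39961 ≈ 5999.02 mg.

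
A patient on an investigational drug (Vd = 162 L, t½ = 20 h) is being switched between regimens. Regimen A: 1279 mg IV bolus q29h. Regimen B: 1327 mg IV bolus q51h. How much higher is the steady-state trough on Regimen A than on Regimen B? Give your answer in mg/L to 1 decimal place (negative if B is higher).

Regimen A: f = (1/2)^(29/20) ≈ 0.3660; Cmin,ss = (1279/162)·f/(1−f) ≈ 4.558 mg/L.
Regimen B: f = (1/2)^(51/20) ≈ 0.1708; Cmin,ss = (1327/162)·f/(1−f) ≈ 1.687 mg/L.
Difference ≈ 4.558 − 1.687 ≈ 2.871 mg/L.

2.9 mg/L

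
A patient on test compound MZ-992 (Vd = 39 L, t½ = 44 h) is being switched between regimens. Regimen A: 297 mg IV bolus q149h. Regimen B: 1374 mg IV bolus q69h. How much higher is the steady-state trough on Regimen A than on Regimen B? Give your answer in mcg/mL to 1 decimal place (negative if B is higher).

Regimen A: f = (1/2)^(149/44) ≈ 0.0956; Cmin,ss = (297/39)·f/(1−f) ≈ 0.805 mcg/mL.
Regimen B: f = (1/2)^(69/44) ≈ 0.3372; Cmin,ss = (1374/39)·f/(1−f) ≈ 17.924 mcg/mL.
Difference ≈ 0.805 − 17.924 ≈ -17.119 mcg/mL.

-17.1 mcg/mL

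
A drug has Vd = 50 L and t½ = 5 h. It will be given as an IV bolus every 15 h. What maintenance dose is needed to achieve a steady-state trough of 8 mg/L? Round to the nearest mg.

τ/t½ = 15/5 ≈ 3, so f = (1/2)^(15/5) ≈ 0.125000.
Cmin,ss = (D/Vd)·f/(1−f), so D = Cmin,ss·Vd·(1−f)/f.
D = 8 × 50 × (1−f)/f ≈ 8 × 50 × 7.00000 ≈ 2800.00 mg.

2800 mg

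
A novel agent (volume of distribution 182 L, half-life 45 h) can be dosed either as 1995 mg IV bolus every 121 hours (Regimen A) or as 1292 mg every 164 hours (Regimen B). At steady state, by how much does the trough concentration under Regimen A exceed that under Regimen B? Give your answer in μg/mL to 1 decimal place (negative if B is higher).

Regimen A: f = (1/2)^(121/45) ≈ 0.1551; Cmin,ss = (1995/182)·f/(1−f) ≈ 2.012 μg/mL.
Regimen B: f = (1/2)^(164/45) ≈ 0.0800; Cmin,ss = (1292/182)·f/(1−f) ≈ 0.617 μg/mL.
Difference ≈ 2.012 − 0.617 ≈ 1.395 μg/mL.

1.4 μg/mL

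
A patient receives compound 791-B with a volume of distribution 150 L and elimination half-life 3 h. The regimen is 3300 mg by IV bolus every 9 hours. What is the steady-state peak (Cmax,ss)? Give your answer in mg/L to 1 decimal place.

25.1 mg/L

τ = 9 h = 3 half-lives, so f = (1/2)^3 = 0.125.
Accumulation ratio R = 1/(1 − f) = 1/0.875 = 8/7.
Single-dose peak C₀ = D/Vd = 3300/150 = 22 mg/L.
Steady-state peak Cmax,ss = C₀·R = 22 × 8/7 ≈ 25.143 mg/L.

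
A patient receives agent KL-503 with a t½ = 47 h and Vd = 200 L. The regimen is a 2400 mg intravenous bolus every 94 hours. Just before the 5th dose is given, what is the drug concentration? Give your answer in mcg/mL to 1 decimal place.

4.0 mcg/mL

f = (1/2)^(τ/t½) = (1/2)^(94/47) ≈ 0.2500.
C₀ = D/Vd = 2400/200 ≈ 12.000 mcg/mL.
Before the 5th dose, 4 doses have been given. Superposition: Cmin = C₀·(f + f² + … + f^4).
≈ 12.000 × (0.2500 + 0.0625 + 0.0156 + 0.0039) ≈ 12.000 × 0.3320 ≈ 3.984 mcg/mL.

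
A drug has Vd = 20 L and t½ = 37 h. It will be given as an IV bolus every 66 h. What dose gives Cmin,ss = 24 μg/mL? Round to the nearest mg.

1173 mg

τ/t½ = 66/37 ≈ 1.7838, so f = (1/2)^(66/37) ≈ 0.290421.
Cmin,ss = (D/Vd)·f/(1−f), so D = Cmin,ss·Vd·(1−f)/f.
D = 24 × 20 × (1−f)/f ≈ 24 × 20 × 2.44328 ≈ 1172.77 mg.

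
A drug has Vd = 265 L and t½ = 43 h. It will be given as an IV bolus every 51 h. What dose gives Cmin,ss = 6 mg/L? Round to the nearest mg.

2028 mg

τ/t½ = 51/43 ≈ 1.186, so f = (1/2)^(51/43) ≈ 0.439506.
Cmin,ss = (D/Vd)·f/(1−f), so D = Cmin,ss·Vd·(1−f)/f.
D = 6 × 265 × (1−f)/f ≈ 6 × 265 × 1.27528 ≈ 2027.70 mg.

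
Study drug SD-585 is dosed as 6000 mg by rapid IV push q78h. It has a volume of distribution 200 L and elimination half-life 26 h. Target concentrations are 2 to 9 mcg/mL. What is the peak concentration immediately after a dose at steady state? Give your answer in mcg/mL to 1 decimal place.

The dosing interval is 3 half-lives, so f = 2^(−3) = 0.125.
Accumulation ratio R = 1/(1 − f) = 1/0.875 = 8/7.
Single-dose peak C₀ = D/Vd = 6000/200 = 30 mcg/mL.
Steady-state peak Cmax,ss = C₀·R = 30 × 8/7 ≈ 34.286 mcg/mL.
Peak 34.3 mcg/mL vs MTC 9 mcg/mL: exceeds toxic threshold.

34.3 mcg/mL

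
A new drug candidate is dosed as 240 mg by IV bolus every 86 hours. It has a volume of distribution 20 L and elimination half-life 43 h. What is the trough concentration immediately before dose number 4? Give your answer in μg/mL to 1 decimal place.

3.9 μg/mL

f = (1/2)^(τ/t½) = (1/2)^(86/43) ≈ 0.2500.
C₀ = D/Vd = 240/20 ≈ 12.000 μg/mL.
Before the 4th dose, 3 doses have been given. Superposition: Cmin = C₀·(f + f² + … + f^3).
≈ 12.000 × (0.2500 + 0.0625 + 0.0156) ≈ 12.000 × 0.3281 ≈ 3.937 μg/mL.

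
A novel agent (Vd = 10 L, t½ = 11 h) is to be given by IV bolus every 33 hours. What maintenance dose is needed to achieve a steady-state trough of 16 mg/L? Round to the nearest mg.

τ/t½ = 33/11 ≈ 3, so f = (1/2)^(33/11) ≈ 0.125000.
Cmin,ss = (D/Vd)·f/(1−f), so D = Cmin,ss·Vd·(1−f)/f.
D = 16 × 10 × (1−f)/f ≈ 16 × 10 × 7.00000 ≈ 1120.00 mg.

1120 mg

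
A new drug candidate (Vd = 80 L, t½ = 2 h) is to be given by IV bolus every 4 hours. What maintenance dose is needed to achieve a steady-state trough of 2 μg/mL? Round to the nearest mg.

480 mg

τ/t½ = 4/2 ≈ 2, so f = (1/2)^(4/2) ≈ 0.250000.
Cmin,ss = (D/Vd)·f/(1−f), so D = Cmin,ss·Vd·(1−f)/f.
D = 2 × 80 × (1−f)/f ≈ 2 × 80 × 3.00000 ≈ 480.00 mg.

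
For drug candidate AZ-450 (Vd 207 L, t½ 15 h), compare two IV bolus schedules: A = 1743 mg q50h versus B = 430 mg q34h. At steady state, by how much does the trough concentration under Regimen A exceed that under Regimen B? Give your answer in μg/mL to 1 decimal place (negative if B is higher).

0.4 μg/mL

Regimen A: f = (1/2)^(50/15) ≈ 0.0992; Cmin,ss = (1743/207)·f/(1−f) ≈ 0.927 μg/mL.
Regimen B: f = (1/2)^(34/15) ≈ 0.2078; Cmin,ss = (430/207)·f/(1−f) ≈ 0.545 μg/mL.
Difference ≈ 0.927 − 0.545 ≈ 0.382 μg/mL.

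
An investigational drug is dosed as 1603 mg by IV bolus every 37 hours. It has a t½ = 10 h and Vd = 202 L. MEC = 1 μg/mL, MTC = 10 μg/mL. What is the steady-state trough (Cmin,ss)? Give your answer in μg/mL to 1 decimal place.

τ/t½ = 37/10 ≈ 3.7, so fraction remaining f = (1/2)^(37/10) ≈ 0.0769.
Single-dose peak C₀ = D/Vd = 1603/202 ≈ 7.936 μg/mL.
Steady-state trough Cmin,ss = C₀·f/(1−f) ≈ 7.936 × 0.0769/0.9231 ≈ 0.661 μg/mL.
Trough 0.7 μg/mL vs MEC 1 μg/mL: subtherapeutic.

0.7 μg/mL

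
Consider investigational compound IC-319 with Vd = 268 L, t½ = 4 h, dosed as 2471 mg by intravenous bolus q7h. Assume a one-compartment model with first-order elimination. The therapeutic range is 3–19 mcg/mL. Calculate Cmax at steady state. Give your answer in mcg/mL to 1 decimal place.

τ/t½ = 7/4 ≈ 1.75, so fraction remaining f = (1/2)^(7/4) ≈ 0.2973.
At steady state, accumulation factor R = 1/(1 − e^(−kτ)) ≈ 1.4231.
Each bolus raises the concentration by D/Vd = 2471/268 ≈ 9.220 mcg/mL.
Cmax,ss = C₀/(1 − f) ≈ 9.220/0.7027 ≈ 13.121 mcg/mL.
Peak 13.1 mcg/mL vs MTC 19 mcg/mL: below toxic threshold.

13.1 mcg/mL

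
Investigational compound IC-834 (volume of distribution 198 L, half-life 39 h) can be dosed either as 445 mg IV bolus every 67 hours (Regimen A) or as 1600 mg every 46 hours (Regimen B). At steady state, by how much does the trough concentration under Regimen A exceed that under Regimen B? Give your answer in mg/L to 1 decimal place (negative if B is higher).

Regimen A: f = (1/2)^(67/39) ≈ 0.3040; Cmin,ss = (445/198)·f/(1−f) ≈ 0.982 mg/L.
Regimen B: f = (1/2)^(46/39) ≈ 0.4415; Cmin,ss = (1600/198)·f/(1−f) ≈ 6.388 mg/L.
Difference ≈ 0.982 − 6.388 ≈ -5.406 mg/L.

-5.4 mg/L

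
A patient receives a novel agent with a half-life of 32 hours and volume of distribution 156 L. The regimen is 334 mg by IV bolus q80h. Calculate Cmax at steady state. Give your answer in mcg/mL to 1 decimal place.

k = ln2/t½ = ln2/32 ≈ 0.021661 h⁻¹; fraction remaining f = e^(−kτ) = e^(−0.021661×80) ≈ 0.1768.
At steady state, accumulation factor R = 1/(1 − e^(−kτ)) ≈ 1.2148.
Each bolus raises the concentration by D/Vd = 334/156 ≈ 2.141 mcg/mL.
Steady-state peak Cmax,ss = C₀·R ≈ 2.141 × 1.2148 ≈ 2.601 mcg/mL.

2.6 mcg/mL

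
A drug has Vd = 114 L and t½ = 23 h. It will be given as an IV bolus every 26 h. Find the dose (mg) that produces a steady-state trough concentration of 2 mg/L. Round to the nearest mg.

τ/t½ = 26/23 ≈ 1.1304, so f = (1/2)^(26/23) ≈ 0.456778.
Cmin,ss = (D/Vd)·f/(1−f), so D = Cmin,ss·Vd·(1−f)/f.
D = 2 × 114 × (1−f)/f ≈ 2 × 114 × 1.18925 ≈ 271.15 mg.

271 mg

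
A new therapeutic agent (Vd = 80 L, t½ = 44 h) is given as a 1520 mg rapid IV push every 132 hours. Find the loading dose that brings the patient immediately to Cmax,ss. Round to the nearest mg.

1737 mg

f = (1/2)^(132/44) ≈ 0.125000; accumulation ratio R = 1/(1−f) ≈ 1.14286.
Loading dose to hit Cmax,ss on first dose: D_load = D_maint·R ≈ 1520 × 1.14286 ≈ 1737.15 mg.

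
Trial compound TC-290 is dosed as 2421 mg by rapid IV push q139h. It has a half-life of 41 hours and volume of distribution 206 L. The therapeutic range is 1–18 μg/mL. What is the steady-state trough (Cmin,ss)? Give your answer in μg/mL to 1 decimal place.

1.2 μg/mL

k = ln2/t½ = ln2/41 ≈ 0.016906 h⁻¹; fraction remaining f = e^(−kτ) = e^(−0.016906×139) ≈ 0.0954.
Accumulation ratio R = 1/(1 − f) ≈ 1/0.9046 ≈ 1.1055.
Each bolus raises the concentration by D/Vd = 2421/206 ≈ 11.752 μg/mL.
Cmax,ss = C₀/(1 − f) ≈ 11.752/0.9046 ≈ 12.991 μg/mL.
One interval later, Cmin,ss = Cmax,ss·e^(−kτ) ≈ 12.991 × 0.0954 ≈ 1.239 μg/mL.
Trough 1.2 μg/mL vs MEC 1 μg/mL: adequate.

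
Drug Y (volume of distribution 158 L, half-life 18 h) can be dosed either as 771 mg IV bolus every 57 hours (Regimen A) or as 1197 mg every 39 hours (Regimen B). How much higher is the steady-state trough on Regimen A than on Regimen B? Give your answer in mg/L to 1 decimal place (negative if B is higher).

-1.6 mg/L

Regimen A: f = (1/2)^(57/18) ≈ 0.1114; Cmin,ss = (771/158)·f/(1−f) ≈ 0.612 mg/L.
Regimen B: f = (1/2)^(39/18) ≈ 0.2227; Cmin,ss = (1197/158)·f/(1−f) ≈ 2.171 mg/L.
Difference ≈ 0.612 − 2.171 ≈ -1.559 mg/L.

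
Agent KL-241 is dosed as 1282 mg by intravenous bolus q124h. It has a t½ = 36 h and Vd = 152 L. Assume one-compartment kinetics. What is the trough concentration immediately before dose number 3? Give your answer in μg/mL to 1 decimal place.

0.8 μg/mL

f = (1/2)^(τ/t½) = (1/2)^(124/36) ≈ 0.0919.
C₀ = D/Vd = 1282/152 ≈ 8.434 μg/mL.
Before the 3rd dose, 2 doses have been given. Superposition: Cmin = C₀·(f + f²).
≈ 8.434 × (0.0919 + 0.0084) ≈ 8.434 × 0.1003 ≈ 0.846 μg/mL.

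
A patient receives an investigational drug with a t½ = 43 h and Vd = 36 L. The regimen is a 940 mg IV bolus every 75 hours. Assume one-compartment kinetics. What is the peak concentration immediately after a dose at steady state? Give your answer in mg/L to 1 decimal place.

37.2 mg/L

k = ln2/t½ = ln2/43 ≈ 0.016120 h⁻¹; fraction remaining f = e^(−kτ) = e^(−0.016120×75) ≈ 0.2985.
At steady state, accumulation factor R = 1/(1 − e^(−kτ)) ≈ 1.4255.
Single-dose peak C₀ = D/Vd = 940/36 ≈ 26.111 mg/L.
Cmax,ss = C₀/(1 − f) ≈ 26.111/0.7015 ≈ 37.222 mg/L.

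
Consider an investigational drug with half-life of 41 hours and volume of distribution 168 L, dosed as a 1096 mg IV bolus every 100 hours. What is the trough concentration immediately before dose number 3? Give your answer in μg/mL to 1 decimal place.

f = (1/2)^(τ/t½) = (1/2)^(100/41) ≈ 0.1844.
C₀ = D/Vd = 1096/168 ≈ 6.524 μg/mL.
Before the 3rd dose, 2 doses have been given. Superposition: Cmin = C₀·(f + f²).
≈ 6.524 × (0.1844 + 0.0340) ≈ 6.524 × 0.2184 ≈ 1.425 μg/mL.

1.4 μg/mL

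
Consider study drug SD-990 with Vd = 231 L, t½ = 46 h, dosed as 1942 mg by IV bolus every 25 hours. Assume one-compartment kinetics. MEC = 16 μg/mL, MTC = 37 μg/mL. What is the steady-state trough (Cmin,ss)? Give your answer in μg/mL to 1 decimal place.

18.4 μg/mL

Over one 25-h interval, 25/46 ≈ 0.54348 half-lives elapse, leaving f ≈ 0.6861 of each dose.
Accumulation ratio R = 1/(1 − f) ≈ 1/0.3139 ≈ 3.1857.
Single-dose peak C₀ = D/Vd = 1942/231 ≈ 8.407 μg/mL.
Steady-state peak Cmax,ss = C₀·R ≈ 8.407 × 3.1857 ≈ 26.782 μg/mL.
One interval later, Cmin,ss = Cmax,ss·e^(−kτ) ≈ 26.782 × 0.6861 ≈ 18.375 μg/mL.
Trough 18.4 μg/mL vs MEC 16 μg/mL: adequate.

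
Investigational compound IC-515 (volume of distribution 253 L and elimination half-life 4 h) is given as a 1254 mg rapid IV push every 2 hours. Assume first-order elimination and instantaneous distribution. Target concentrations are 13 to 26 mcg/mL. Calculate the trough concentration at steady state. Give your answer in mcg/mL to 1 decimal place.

τ/t½ = 2/4 ≈ 0.5, so fraction remaining f = (1/2)^(2/4) ≈ 0.7071.
Each bolus raises the concentration by D/Vd = 1254/253 ≈ 4.957 mcg/mL.
Steady-state trough Cmin,ss = C₀·f/(1−f) ≈ 4.957 × 0.7071/0.2929 ≈ 11.967 mcg/mL.
Trough 12.0 mcg/mL vs MEC 13 mcg/mL: subtherapeutic.

12.0 mcg/mL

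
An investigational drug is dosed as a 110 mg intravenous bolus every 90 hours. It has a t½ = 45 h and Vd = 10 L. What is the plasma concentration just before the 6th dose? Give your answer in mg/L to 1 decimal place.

f = (1/2)^(τ/t½) = (1/2)^(90/45) ≈ 0.2500.
C₀ = D/Vd = 110/10 ≈ 11.000 mg/L.
Before the 6th dose, 5 doses have been given. Superposition: Cmin = C₀·(f + f² + … + f^5).
≈ 11.000 × (0.2500 + 0.0625 + 0.0156 + 0.0039 + 0.0010) ≈ 11.000 × 0.3330 ≈ 3.663 mg/L.

3.7 mg/L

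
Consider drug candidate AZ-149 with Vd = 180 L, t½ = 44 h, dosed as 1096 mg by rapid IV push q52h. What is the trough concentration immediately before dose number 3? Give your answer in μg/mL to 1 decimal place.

3.9 μg/mL

f = (1/2)^(τ/t½) = (1/2)^(52/44) ≈ 0.4408.
C₀ = D/Vd = 1096/180 ≈ 6.089 μg/mL.
Before the 3rd dose, 2 doses have been given. Superposition: Cmin = C₀·(f + f²).
≈ 6.089 × (0.4408 + 0.1943) ≈ 6.089 × 0.6351 ≈ 3.867 μg/mL.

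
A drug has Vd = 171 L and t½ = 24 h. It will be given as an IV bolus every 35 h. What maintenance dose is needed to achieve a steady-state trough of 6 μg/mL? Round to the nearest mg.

τ/t½ = 35/24 ≈ 1.4583, so f = (1/2)^(35/24) ≈ 0.363913.
Cmin,ss = (D/Vd)·f/(1−f), so D = Cmin,ss·Vd·(1−f)/f.
D = 6 × 171 × (1−f)/f ≈ 6 × 171 × 1.74791 ≈ 1793.36 mg.

1793 mg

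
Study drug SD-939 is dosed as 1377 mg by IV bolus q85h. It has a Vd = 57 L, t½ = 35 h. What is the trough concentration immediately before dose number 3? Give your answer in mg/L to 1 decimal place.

f = (1/2)^(τ/t½) = (1/2)^(85/35) ≈ 0.1857.
C₀ = D/Vd = 1377/57 ≈ 24.158 mg/L.
Before the 3rd dose, 2 doses have been given. Superposition: Cmin = C₀·(f + f²).
≈ 24.158 × (0.1857 + 0.0345) ≈ 24.158 × 0.2202 ≈ 5.320 mg/L.

5.3 mg/L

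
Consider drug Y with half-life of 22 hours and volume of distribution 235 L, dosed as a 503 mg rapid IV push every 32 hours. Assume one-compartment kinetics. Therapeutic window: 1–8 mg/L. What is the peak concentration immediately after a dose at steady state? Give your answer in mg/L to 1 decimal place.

3.4 mg/L

Over one 32-h interval, 32/22 ≈ 1.4545 half-lives elapse, leaving f ≈ 0.3649 of each dose.
Accumulation ratio R = 1/(1 − f) ≈ 1/0.6351 ≈ 1.5746.
Each bolus raises the concentration by D/Vd = 503/235 ≈ 2.140 mg/L.
Steady-state peak Cmax,ss = C₀·R ≈ 2.140 × 1.5746 ≈ 3.370 mg/L.
Peak 3.4 mg/L vs MTC 8 mg/L: below toxic threshold.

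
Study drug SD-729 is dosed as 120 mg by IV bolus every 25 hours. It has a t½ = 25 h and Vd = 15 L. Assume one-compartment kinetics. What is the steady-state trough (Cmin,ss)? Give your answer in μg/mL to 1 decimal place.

τ = 25 h = 1 half-life, so f = (1/2)^1 = 0.5.
Accumulation ratio R = 1/(1 − f) = 1/0.5 = 2/1.
Single-dose peak C₀ = D/Vd = 120/15 = 8 μg/mL.
Steady-state peak Cmax,ss = C₀·R = 8 × 2/1 ≈ 16.000 μg/mL.
Steady-state trough Cmin,ss = Cmax,ss·f ≈ 16.000 × 0.5 ≈ 8.000 μg/mL.

8.0 μg/mL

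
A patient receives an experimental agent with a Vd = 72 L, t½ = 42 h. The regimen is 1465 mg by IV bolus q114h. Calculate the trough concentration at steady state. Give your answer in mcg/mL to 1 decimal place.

Over one 114-h interval, 114/42 ≈ 2.7143 half-lives elapse, leaving f ≈ 0.1524 of each dose.
Single-dose peak C₀ = D/Vd = 1465/72 ≈ 20.347 mcg/mL.
Steady-state trough Cmin,ss = C₀·f/(1−f) ≈ 20.347 × 0.1524/0.8476 ≈ 3.658 mcg/mL.

3.7 mcg/mL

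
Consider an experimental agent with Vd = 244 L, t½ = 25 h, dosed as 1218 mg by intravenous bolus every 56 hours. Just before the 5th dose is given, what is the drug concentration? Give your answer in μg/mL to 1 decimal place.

f = (1/2)^(τ/t½) = (1/2)^(56/25) ≈ 0.2117.
C₀ = D/Vd = 1218/244 ≈ 4.992 μg/mL.
Before the 5th dose, 4 doses have been given. Superposition: Cmin = C₀·(f + f² + … + f^4).
≈ 4.992 × (0.2117 + 0.0448 + 0.0095 + 0.0020) ≈ 4.992 × 0.2680 ≈ 1.338 μg/mL.

1.3 μg/mL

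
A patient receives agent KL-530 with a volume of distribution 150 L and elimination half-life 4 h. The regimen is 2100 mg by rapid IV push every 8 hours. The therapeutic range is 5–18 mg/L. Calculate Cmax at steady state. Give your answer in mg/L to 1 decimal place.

The dosing interval is 2 half-lives, so f = 2^(−2) = 0.25.
At steady state, R = 1/(1 − 0.25) = 4/3.
Single-dose peak C₀ = D/Vd = 2100/150 = 14 mg/L.
Steady-state peak Cmax,ss = C₀·R = 14 × 4/3 ≈ 18.667 mg/L.
Peak 18.7 mg/L vs MTC 18 mg/L: exceeds toxic threshold.

18.7 mg/L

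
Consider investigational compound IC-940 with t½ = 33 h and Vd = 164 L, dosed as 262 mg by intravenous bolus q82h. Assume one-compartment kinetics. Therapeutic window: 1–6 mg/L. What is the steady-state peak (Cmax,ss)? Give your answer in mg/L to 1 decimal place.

Over one 82-h interval, 82/33 ≈ 2.4848 half-lives elapse, leaving f ≈ 0.1786 of each dose.
At steady state, accumulation factor R = 1/(1 − e^(−kτ)) ≈ 1.2174.
Each bolus raises the concentration by D/Vd = 262/164 ≈ 1.598 mg/L.
Cmax,ss = C₀/(1 − f) ≈ 1.598/0.8214 ≈ 1.945 mg/L.
Peak 1.9 mg/L vs MTC 6 mg/L: below toxic threshold.

1.9 mg/L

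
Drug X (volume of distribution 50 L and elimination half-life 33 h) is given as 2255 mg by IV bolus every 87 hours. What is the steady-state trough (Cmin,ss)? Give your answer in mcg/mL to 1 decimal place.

k = ln2/t½ = ln2/33 ≈ 0.021004 h⁻¹; fraction remaining f = e^(−kτ) = e^(−0.021004×87) ≈ 0.1608.
At steady state, accumulation factor R = 1/(1 − e^(−kτ)) ≈ 1.1916.
Each bolus raises the concentration by D/Vd = 2255/50 ≈ 45.100 mcg/mL.
Cmax,ss = C₀/(1 − f) ≈ 45.100/0.8392 ≈ 53.742 mcg/mL.
Steady-state trough Cmin,ss = Cmax,ss·f ≈ 53.742 × 0.1608 ≈ 8.642 mcg/mL.

8.6 mcg/mL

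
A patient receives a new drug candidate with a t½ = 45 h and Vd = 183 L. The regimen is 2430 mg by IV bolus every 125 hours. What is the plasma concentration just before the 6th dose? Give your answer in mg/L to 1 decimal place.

2.3 mg/L

f = (1/2)^(τ/t½) = (1/2)^(125/45) ≈ 0.1458.
C₀ = D/Vd = 2430/183 ≈ 13.279 mg/L.
Before the 6th dose, 5 doses have been given. Superposition: Cmin = C₀·(f + f² + … + f^5).
≈ 13.279 × (0.1458 + 0.0213 + 0.0031 + 0.0005 + 0.0001) ≈ 13.279 × 0.1708 ≈ 2.268 mg/L.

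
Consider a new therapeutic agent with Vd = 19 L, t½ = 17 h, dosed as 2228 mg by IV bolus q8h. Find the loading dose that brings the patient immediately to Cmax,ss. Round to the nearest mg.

8005 mg

f = (1/2)^(8/17) ≈ 0.721670; accumulation ratio R = 1/(1−f) ≈ 3.59286.
Loading dose to hit Cmax,ss on first dose: D_load = D_maint·R ≈ 2228 × 3.59286 ≈ 8004.89 mg.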